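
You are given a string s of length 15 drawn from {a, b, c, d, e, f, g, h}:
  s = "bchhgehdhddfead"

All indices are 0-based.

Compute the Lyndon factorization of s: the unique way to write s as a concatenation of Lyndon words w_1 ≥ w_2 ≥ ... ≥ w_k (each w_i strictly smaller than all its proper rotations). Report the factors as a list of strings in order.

["bchhgehdhddfe", "ad"]

emit factor 1: 'bchhgehdhddfe' (i=0, period=13)
emit factor 2: 'ad' (i=13, period=2)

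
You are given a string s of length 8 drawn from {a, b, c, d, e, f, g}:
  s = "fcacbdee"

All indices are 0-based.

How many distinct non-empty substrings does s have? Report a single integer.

sorted suffixes:
  #0 SA[0]=2  'acbdee'
  #1 SA[1]=4  'bdee'
  #2 SA[2]=1  'cacbdee'
  #3 SA[3]=3  'cbdee'
  #4 SA[4]=5  'dee'
  #5 SA[5]=7  'e'
  #6 SA[6]=6  'ee'
  #7 SA[7]=0  'fcacbdee'

SA = [2, 4, 1, 3, 5, 7, 6, 0]
rank  pair      lcp
   1  s[2:],s[4:]  0  ''
   2  s[4:],s[1:]  0  ''
   3  s[1:],s[3:]  1  'c'
   4  s[3:],s[5:]  0  ''
   5  s[5:],s[7:]  0  ''
   6  s[7:],s[6:]  1  'e'
   7  s[6:],s[0:]  0  ''

n(n+1)/2 = 8·9/2 = 36
Σ LCP = 0 + 0 + 0 + 1 + 0 + 0 + 1 + 0 = 2
distinct = 36 − 2 = 34

34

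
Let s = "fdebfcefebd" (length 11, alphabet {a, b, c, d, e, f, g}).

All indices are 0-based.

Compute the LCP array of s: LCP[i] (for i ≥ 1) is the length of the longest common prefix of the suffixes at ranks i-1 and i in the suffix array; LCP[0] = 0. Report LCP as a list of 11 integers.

rank | idx | suffix
   0 |   9 | bd
   1 |   3 | bfcefebd
   2 |   5 | cefebd
   3 |  10 | d
   4 |   1 | debfcefebd
   5 |   8 | ebd
   6 |   2 | ebfcefebd
   7 |   6 | efebd
   8 |   4 | fcefebd
   9 |   0 | fdebfcefebd
  10 |   7 | febd

SA = [9, 3, 5, 10, 1, 8, 2, 6, 4, 0, 7]
rank  pair      lcp
   1  s[9:],s[3:]  1  'b'
   2  s[3:],s[5:]  0  ''
   3  s[5:],s[10:]  0  ''
   4  s[10:],s[1:]  1  'd'
   5  s[1:],s[8:]  0  ''
   6  s[8:],s[2:]  2  'eb'
   7  s[2:],s[6:]  1  'e'
   8  s[6:],s[4:]  0  ''
   9  s[4:],s[0:]  1  'f'
  10  s[0:],s[7:]  1  'f'

[0, 1, 0, 0, 1, 0, 2, 1, 0, 1, 1]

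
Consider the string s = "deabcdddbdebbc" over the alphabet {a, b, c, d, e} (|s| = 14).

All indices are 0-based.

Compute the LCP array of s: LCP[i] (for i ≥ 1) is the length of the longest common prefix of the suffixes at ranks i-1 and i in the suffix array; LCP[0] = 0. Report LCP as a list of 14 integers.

sorted suffixes:
  #0 SA[0]=2  'abcdddbdebbc'
  #1 SA[1]=11  'bbc'
  #2 SA[2]=12  'bc'
  #3 SA[3]=3  'bcdddbdebbc'
  #4 SA[4]=8  'bdebbc'
  #5 SA[5]=13  'c'
  #6 SA[6]=4  'cdddbdebbc'
  #7 SA[7]=7  'dbdebbc'
  #8 SA[8]=6  'ddbdebbc'
  #9 SA[9]=5  'dddbdebbc'
  #10 SA[10]=0  'deabcdddbdebbc'
  #11 SA[11]=9  'debbc'
  #12 SA[12]=1  'eabcdddbdebbc'
  #13 SA[13]=10  'ebbc'

SA = [2, 11, 12, 3, 8, 13, 4, 7, 6, 5, 0, 9, 1, 10]
i: (SA[i-1],SA[i]) lcp shared
  1: (2,11) 0 ''
  2: (11,12) 1 'b'
  3: (12,3) 2 'bc'
  4: (3,8) 1 'b'
  5: (8,13) 0 ''
  6: (13,4) 1 'c'
  7: (4,7) 0 ''
  8: (7,6) 1 'd'
  9: (6,5) 2 'dd'
  10: (5,0) 1 'd'
  11: (0,9) 2 'de'
  12: (9,1) 0 ''
  13: (1,10) 1 'e'

[0, 0, 1, 2, 1, 0, 1, 0, 1, 2, 1, 2, 0, 1]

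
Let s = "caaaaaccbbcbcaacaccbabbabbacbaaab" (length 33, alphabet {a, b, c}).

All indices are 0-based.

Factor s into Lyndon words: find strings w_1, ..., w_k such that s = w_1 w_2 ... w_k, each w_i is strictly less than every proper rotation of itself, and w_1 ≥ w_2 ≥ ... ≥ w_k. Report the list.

["c", "aaaaaccbbcbcaacaccbabbabbacbaaab"]

emit factor 1: 'c' (i=0, period=1)
emit factor 2: 'aaaaaccbbcbcaacaccbabbabbacbaaab' (i=1, period=32)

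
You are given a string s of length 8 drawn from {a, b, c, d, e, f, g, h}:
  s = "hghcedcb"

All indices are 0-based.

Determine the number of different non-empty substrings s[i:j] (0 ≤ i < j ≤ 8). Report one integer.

sorted suffixes:
  #0 SA[0]=7  'b'
  #1 SA[1]=6  'cb'
  #2 SA[2]=3  'cedcb'
  #3 SA[3]=5  'dcb'
  #4 SA[4]=4  'edcb'
  #5 SA[5]=1  'ghcedcb'
  #6 SA[6]=2  'hcedcb'
  #7 SA[7]=0  'hghcedcb'

SA = [7, 6, 3, 5, 4, 1, 2, 0]
[i] adj suffixes → lcp
  [1] 7/6 → 0 ('')
  [2] 6/3 → 1 ('c')
  [3] 3/5 → 0 ('')
  [4] 5/4 → 0 ('')
  [5] 4/1 → 0 ('')
  [6] 1/2 → 0 ('')
  [7] 2/0 → 1 ('h')

n(n+1)/2 = 8·9/2 = 36
Σ LCP = 0 + 0 + 1 + 0 + 0 + 0 + 0 + 1 = 2
distinct = 36 − 2 = 34

34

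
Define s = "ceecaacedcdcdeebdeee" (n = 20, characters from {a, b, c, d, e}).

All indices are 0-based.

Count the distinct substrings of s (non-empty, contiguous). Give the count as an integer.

rank | idx | suffix
   0 |   4 | aacedcdcdeebdeee
   1 |   5 | acedcdcdeebdeee
   2 |  15 | bdeee
   3 |   3 | caacedcdcdeebdeee
   4 |   9 | cdcdeebdeee
   5 |  11 | cdeebdeee
   6 |   6 | cedcdcdeebdeee
   7 |   0 | ceecaacedcdcdeebdeee
   8 |   8 | dcdcdeebdeee
   9 |  10 | dcdeebdeee
  10 |  12 | deebdeee
  11 |  16 | deee
  12 |  19 | e
  13 |  14 | ebdeee
  14 |   2 | ecaacedcdcdeebdeee
  15 |   7 | edcdcdeebdeee
  16 |  18 | ee
  17 |  13 | eebdeee
  18 |   1 | eecaacedcdcdeebdeee
  19 |  17 | eee

SA = [4, 5, 15, 3, 9, 11, 6, 0, 8, 10, 12, 16, 19, 14, 2, 7, 18, 13, 1, 17]
rank  pair      lcp
   1  s[4:],s[5:]  1  'a'
   2  s[5:],s[15:]  0  ''
   3  s[15:],s[3:]  0  ''
   4  s[3:],s[9:]  1  'c'
   5  s[9:],s[11:]  2  'cd'
   6  s[11:],s[6:]  1  'c'
   7  s[6:],s[0:]  2  'ce'
   8  s[0:],s[8:]  0  ''
   9  s[8:],s[10:]  3  'dcd'
  10  s[10:],s[12:]  1  'd'
  11  s[12:],s[16:]  3  'dee'
  12  s[16:],s[19:]  0  ''
  13  s[19:],s[14:]  1  'e'
  14  s[14:],s[2:]  1  'e'
  15  s[2:],s[7:]  1  'e'
  16  s[7:],s[18:]  1  'e'
  17  s[18:],s[13:]  2  'ee'
  18  s[13:],s[1:]  2  'ee'
  19  s[1:],s[17:]  2  'ee'

n(n+1)/2 = 20·21/2 = 210
Σ LCP = 0 + 1 + 0 + 0 + 1 + 2 + 1 + 2 + 0 + 3 + 1 + 3 + 0 + 1 + 1 + 1 + 1 + 2 + 2 + 2 = 24
distinct = 210 − 24 = 186

186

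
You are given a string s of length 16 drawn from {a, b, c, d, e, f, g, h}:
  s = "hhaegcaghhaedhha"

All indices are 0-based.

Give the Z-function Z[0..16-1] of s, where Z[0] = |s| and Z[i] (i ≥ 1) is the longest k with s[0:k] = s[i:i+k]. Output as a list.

[16, 1, 0, 0, 0, 0, 0, 0, 4, 1, 0, 0, 0, 3, 1, 0]

Z[0]=16
i=1: i≥r, start 0; Z[1]=1 grow→box=[1,2)
i=2: i≥r, start 0; Z[2]=0
i=3: i≥r, start 0; Z[3]=0
i=4: i≥r, start 0; Z[4]=0
i=5: i≥r, start 0; Z[5]=0
i=6: i≥r, start 0; Z[6]=0
i=7: i≥r, start 0; Z[7]=0
i=8: i≥r, start 0; Z[8]=4 grow→box=[8,12)
i=9: min(r-i=3, Z[1]=1)=1; Z[9]=1
i=10: min(r-i=2, Z[2]=0)=0; Z[10]=0
i=11: min(r-i=1, Z[3]=0)=0; Z[11]=0
i=12: i≥r, start 0; Z[12]=0
i=13: i≥r, start 0; Z[13]=3 grow→box=[13,16)
i=14: min(r-i=2, Z[1]=1)=1; Z[14]=1
i=15: min(r-i=1, Z[2]=0)=0; Z[15]=0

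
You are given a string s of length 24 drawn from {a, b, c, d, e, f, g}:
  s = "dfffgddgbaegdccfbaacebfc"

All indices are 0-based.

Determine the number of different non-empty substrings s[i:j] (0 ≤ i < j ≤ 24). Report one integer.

sorted suffixes:
  #0 SA[0]=17  'aacebfc'
  #1 SA[1]=18  'acebfc'
  #2 SA[2]=9  'aegdccfbaacebfc'
  #3 SA[3]=16  'baacebfc'
  #4 SA[4]=8  'baegdccfbaacebfc'
  #5 SA[5]=21  'bfc'
  #6 SA[6]=23  'c'
  #7 SA[7]=13  'ccfbaacebfc'
  #8 SA[8]=19  'cebfc'
  #9 SA[9]=14  'cfbaacebfc'
  #10 SA[10]=12  'dccfbaacebfc'
  #11 SA[11]=5  'ddgbaegdccfbaacebfc'
  #12 SA[12]=0  'dfffgddgbaegdccfbaacebfc'
  #13 SA[13]=6  'dgbaegdccfbaacebfc'
  #14 SA[14]=20  'ebfc'
  #15 SA[15]=10  'egdccfbaacebfc'
  #16 SA[16]=15  'fbaacebfc'
  #17 SA[17]=22  'fc'
  #18 SA[18]=1  'fffgddgbaegdccfbaacebfc'
  #19 SA[19]=2  'ffgddgbaegdccfbaacebfc'
  #20 SA[20]=3  'fgddgbaegdccfbaacebfc'
  #21 SA[21]=7  'gbaegdccfbaacebfc'
  #22 SA[22]=11  'gdccfbaacebfc'
  #23 SA[23]=4  'gddgbaegdccfbaacebfc'

SA = [17, 18, 9, 16, 8, 21, 23, 13, 19, 14, 12, 5, 0, 6, 20, 10, 15, 22, 1, 2, 3, 7, 11, 4]
[i] adj suffixes → lcp
  [1] 17/18 → 1 ('a')
  [2] 18/9 → 1 ('a')
  [3] 9/16 → 0 ('')
  [4] 16/8 → 2 ('ba')
  [5] 8/21 → 1 ('b')
  [6] 21/23 → 0 ('')
  [7] 23/13 → 1 ('c')
  [8] 13/19 → 1 ('c')
  [9] 19/14 → 1 ('c')
  [10] 14/12 → 0 ('')
  [11] 12/5 → 1 ('d')
  [12] 5/0 → 1 ('d')
  [13] 0/6 → 1 ('d')
  [14] 6/20 → 0 ('')
  [15] 20/10 → 1 ('e')
  [16] 10/15 → 0 ('')
  [17] 15/22 → 1 ('f')
  [18] 22/1 → 1 ('f')
  [19] 1/2 → 2 ('ff')
  [20] 2/3 → 1 ('f')
  [21] 3/7 → 0 ('')
  [22] 7/11 → 1 ('g')
  [23] 11/4 → 2 ('gd')

n(n+1)/2 = 24·25/2 = 300
Σ LCP = 0 + 1 + 1 + 0 + 2 + 1 + 0 + 1 + 1 + 1 + 0 + 1 + 1 + 1 + 0 + 1 + 0 + 1 + 1 + 2 + 1 + 0 + 1 + 2 = 20
distinct = 300 − 20 = 280

280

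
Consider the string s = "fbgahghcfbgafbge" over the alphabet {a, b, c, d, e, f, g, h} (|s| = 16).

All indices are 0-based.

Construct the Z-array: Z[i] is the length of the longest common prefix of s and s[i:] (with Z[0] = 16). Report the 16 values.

Z[0]=16
i=1: outside box; Z[1]=0
i=2: outside box; Z[2]=0
i=3: outside box; Z[3]=0
i=4: outside box; Z[4]=0
i=5: outside box; Z[5]=0
i=6: outside box; Z[6]=0
i=7: outside box; Z[7]=0
i=8: outside box; Z[8]=4 grow→box=[8,12)
i=9: min(r-i=3, Z[1]=0)=0; Z[9]=0
i=10: min(r-i=2, Z[2]=0)=0; Z[10]=0
i=11: min(r-i=1, Z[3]=0)=0; Z[11]=0
i=12: outside box; Z[12]=3 grow→box=[12,15)
i=13: min(r-i=2, Z[1]=0)=0; Z[13]=0
i=14: min(r-i=1, Z[2]=0)=0; Z[14]=0
i=15: outside box; Z[15]=0

[16, 0, 0, 0, 0, 0, 0, 0, 4, 0, 0, 0, 3, 0, 0, 0]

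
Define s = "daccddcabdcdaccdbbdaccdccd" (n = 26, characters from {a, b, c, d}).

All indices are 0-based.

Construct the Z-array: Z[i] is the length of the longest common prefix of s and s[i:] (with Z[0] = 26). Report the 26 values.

Z[0]=26
i=1: fresh scan; Z[1]=0
i=2: fresh scan; Z[2]=0
i=3: fresh scan; Z[3]=0
i=4: fresh scan; Z[4]=1 scan→box=[4,5)
i=5: fresh scan; Z[5]=1 scan→box=[5,6)
i=6: fresh scan; Z[6]=0
i=7: fresh scan; Z[7]=0
i=8: fresh scan; Z[8]=0
i=9: fresh scan; Z[9]=1 scan→box=[9,10)
i=10: fresh scan; Z[10]=0
i=11: fresh scan; Z[11]=5 scan→box=[11,16)
i=12: min(r-i=4, Z[1]=0)=0; Z[12]=0
i=13: min(r-i=3, Z[2]=0)=0; Z[13]=0
i=14: min(r-i=2, Z[3]=0)=0; Z[14]=0
i=15: min(r-i=1, Z[4]=1)=1; Z[15]=1
i=16: fresh scan; Z[16]=0
i=17: fresh scan; Z[17]=0
i=18: fresh scan; Z[18]=5 scan→box=[18,23)
i=19: min(r-i=4, Z[1]=0)=0; Z[19]=0
i=20: min(r-i=3, Z[2]=0)=0; Z[20]=0
i=21: min(r-i=2, Z[3]=0)=0; Z[21]=0
i=22: min(r-i=1, Z[4]=1)=1; Z[22]=1
i=23: fresh scan; Z[23]=0
i=24: fresh scan; Z[24]=0
i=25: fresh scan; Z[25]=1 scan→box=[25,26)

[26, 0, 0, 0, 1, 1, 0, 0, 0, 1, 0, 5, 0, 0, 0, 1, 0, 0, 5, 0, 0, 0, 1, 0, 0, 1]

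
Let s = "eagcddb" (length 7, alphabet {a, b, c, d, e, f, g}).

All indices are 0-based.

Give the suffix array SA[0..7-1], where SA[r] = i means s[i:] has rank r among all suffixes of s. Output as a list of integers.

[1, 6, 3, 5, 4, 0, 2]

sorted suffixes:
  #0 SA[0]=1  'agcddb'
  #1 SA[1]=6  'b'
  #2 SA[2]=3  'cddb'
  #3 SA[3]=5  'db'
  #4 SA[4]=4  'ddb'
  #5 SA[5]=0  'eagcddb'
  #6 SA[6]=2  'gcddb'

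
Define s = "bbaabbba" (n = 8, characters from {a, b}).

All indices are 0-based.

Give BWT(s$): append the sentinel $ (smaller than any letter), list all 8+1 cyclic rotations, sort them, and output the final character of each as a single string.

abbabbb$a

rank  rotation   last
    0  $bbaabbba  a
    1  a$bbaabbb  b
    2  aabbba$bb  b
    3  abbba$bba  a
    4  ba$bbaabb  b
    5  baabbba$b  b
    6  bba$bbaab  b
    7  bbaabbba$  $
    8  bbba$bbaa  a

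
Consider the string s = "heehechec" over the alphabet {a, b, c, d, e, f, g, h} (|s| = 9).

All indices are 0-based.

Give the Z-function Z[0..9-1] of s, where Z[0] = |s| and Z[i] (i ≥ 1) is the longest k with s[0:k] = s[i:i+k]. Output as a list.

[9, 0, 0, 2, 0, 0, 2, 0, 0]

Z[0]=9
i=1: outside box; Z[1]=0
i=2: outside box; Z[2]=0
i=3: outside box; Z[3]=2 scan→box=[3,5)
i=4: min(r-i=1, Z[1]=0)=0; Z[4]=0
i=5: outside box; Z[5]=0
i=6: outside box; Z[6]=2 scan→box=[6,8)
i=7: min(r-i=1, Z[1]=0)=0; Z[7]=0
i=8: outside box; Z[8]=0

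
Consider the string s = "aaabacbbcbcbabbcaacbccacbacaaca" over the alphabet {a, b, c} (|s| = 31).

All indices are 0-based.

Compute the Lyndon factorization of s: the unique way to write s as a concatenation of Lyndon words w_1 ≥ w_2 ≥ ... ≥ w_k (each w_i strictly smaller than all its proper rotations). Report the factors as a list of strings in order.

["aaabacbbcbcbabbcaacbccacbacaac", "a"]

emit factor 1: 'aaabacbbcbcbabbcaacbccacbacaac' (i=0, period=30)
emit factor 2: 'a' (i=30, period=1)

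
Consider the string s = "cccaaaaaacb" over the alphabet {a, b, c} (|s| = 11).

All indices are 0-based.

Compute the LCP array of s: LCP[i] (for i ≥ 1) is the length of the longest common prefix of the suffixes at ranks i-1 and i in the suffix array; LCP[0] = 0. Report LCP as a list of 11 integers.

[0, 5, 4, 3, 2, 1, 0, 0, 1, 1, 2]

rank→(start, suffix):
  0 → (3, 'aaaaaacb')
  1 → (4, 'aaaaacb')
  2 → (5, 'aaaacb')
  3 → (6, 'aaacb')
  4 → (7, 'aacb')
  5 → (8, 'acb')
  6 → (10, 'b')
  7 → (2, 'caaaaaacb')
  8 → (9, 'cb')
  9 → (1, 'ccaaaaaacb')
  10 → (0, 'cccaaaaaacb')

SA = [3, 4, 5, 6, 7, 8, 10, 2, 9, 1, 0]
[i] adj suffixes → lcp
  [1] 3/4 → 5 ('aaaaa')
  [2] 4/5 → 4 ('aaaa')
  [3] 5/6 → 3 ('aaa')
  [4] 6/7 → 2 ('aa')
  [5] 7/8 → 1 ('a')
  [6] 8/10 → 0 ('')
  [7] 10/2 → 0 ('')
  [8] 2/9 → 1 ('c')
  [9] 9/1 → 1 ('c')
  [10] 1/0 → 2 ('cc')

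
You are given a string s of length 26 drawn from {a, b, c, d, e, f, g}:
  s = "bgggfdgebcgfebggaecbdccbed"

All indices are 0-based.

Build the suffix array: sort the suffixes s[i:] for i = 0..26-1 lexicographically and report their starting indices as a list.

rank | idx | suffix
   0 |  16 | aecbdccbed
   1 |   8 | bcgfebggaecbdccbed
   2 |  19 | bdccbed
   3 |  23 | bed
   4 |  13 | bggaecbdccbed
   5 |   0 | bgggfdgebcgfebggaecbdccbed
   6 |  18 | cbdccbed
   7 |  22 | cbed
   8 |  21 | ccbed
   9 |   9 | cgfebggaecbdccbed
  10 |  25 | d
  11 |  20 | dccbed
  12 |   5 | dgebcgfebggaecbdccbed
  13 |   7 | ebcgfebggaecbdccbed
  14 |  12 | ebggaecbdccbed
  15 |  17 | ecbdccbed
  16 |  24 | ed
  17 |   4 | fdgebcgfebggaecbdccbed
  18 |  11 | febggaecbdccbed
  19 |  15 | gaecbdccbed
  20 |   6 | gebcgfebggaecbdccbed
  21 |   3 | gfdgebcgfebggaecbdccbed
  22 |  10 | gfebggaecbdccbed
  23 |  14 | ggaecbdccbed
  24 |   2 | ggfdgebcgfebggaecbdccbed
  25 |   1 | gggfdgebcgfebggaecbdccbed

[16, 8, 19, 23, 13, 0, 18, 22, 21, 9, 25, 20, 5, 7, 12, 17, 24, 4, 11, 15, 6, 3, 10, 14, 2, 1]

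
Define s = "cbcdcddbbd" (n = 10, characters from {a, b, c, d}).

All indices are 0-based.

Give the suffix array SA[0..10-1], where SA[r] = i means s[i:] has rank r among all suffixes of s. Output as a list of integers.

[7, 1, 8, 0, 2, 4, 9, 6, 3, 5]

rank | idx | suffix
   0 |   7 | bbd
   1 |   1 | bcdcddbbd
   2 |   8 | bd
   3 |   0 | cbcdcddbbd
   4 |   2 | cdcddbbd
   5 |   4 | cddbbd
   6 |   9 | d
   7 |   6 | dbbd
   8 |   3 | dcddbbd
   9 |   5 | ddbbd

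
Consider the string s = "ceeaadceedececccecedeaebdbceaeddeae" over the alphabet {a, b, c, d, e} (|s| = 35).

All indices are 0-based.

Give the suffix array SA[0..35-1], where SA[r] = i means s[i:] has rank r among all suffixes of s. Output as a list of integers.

[3, 4, 33, 21, 28, 25, 23, 13, 14, 26, 11, 15, 17, 0, 6, 24, 5, 30, 31, 19, 9, 34, 2, 32, 20, 27, 22, 12, 10, 16, 29, 18, 8, 1, 7]

rank | idx | suffix
   0 |   3 | aadceedececccecedeaebdbceaeddeae
   1 |   4 | adceedececccecedeaebdbceaeddeae
   2 |  33 | ae
   3 |  21 | aebdbceaeddeae
   4 |  28 | aeddeae
   5 |  25 | bceaeddeae
   6 |  23 | bdbceaeddeae
   7 |  13 | cccecedeaebdbceaeddeae
   8 |  14 | ccecedeaebdbceaeddeae
   9 |  26 | ceaeddeae
  10 |  11 | cecccecedeaebdbceaeddeae
  11 |  15 | cecedeaebdbceaeddeae
  12 |  17 | cedeaebdbceaeddeae
  13 |   0 | ceeaadceedececccecedeaebdbceaeddeae
  14 |   6 | ceedececccecedeaebdbceaeddeae
  15 |  24 | dbceaeddeae
  16 |   5 | dceedececccecedeaebdbceaeddeae
  17 |  30 | ddeae
  18 |  31 | deae
  19 |  19 | deaebdbceaeddeae
  20 |   9 | dececccecedeaebdbceaeddeae
  21 |  34 | e
  22 |   2 | eaadceedececccecedeaebdbceaeddeae
  23 |  32 | eae
  24 |  20 | eaebdbceaeddeae
  25 |  27 | eaeddeae
  26 |  22 | ebdbceaeddeae
  27 |  12 | ecccecedeaebdbceaeddeae
  28 |  10 | ececccecedeaebdbceaeddeae
  29 |  16 | ecedeaebdbceaeddeae
  30 |  29 | eddeae
  31 |  18 | edeaebdbceaeddeae
  32 |   8 | edececccecedeaebdbceaeddeae
  33 |   1 | eeaadceedececccecedeaebdbceaeddeae
  34 |   7 | eedececccecedeaebdbceaeddeae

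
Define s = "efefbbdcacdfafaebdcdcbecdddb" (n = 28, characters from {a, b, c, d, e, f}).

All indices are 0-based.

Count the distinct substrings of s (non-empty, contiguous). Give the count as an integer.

rank | idx | suffix
   0 |   8 | acdfafaebdcdcbecdddb
   1 |  14 | aebdcdcbecdddb
   2 |  12 | afaebdcdcbecdddb
   3 |  27 | b
   4 |   4 | bbdcacdfafaebdcdcbecdddb
   5 |   5 | bdcacdfafaebdcdcbecdddb
   6 |  16 | bdcdcbecdddb
   7 |  21 | becdddb
   8 |   7 | cacdfafaebdcdcbecdddb
   9 |  20 | cbecdddb
  10 |  18 | cdcbecdddb
  11 |  23 | cdddb
  12 |   9 | cdfafaebdcdcbecdddb
  13 |  26 | db
  14 |   6 | dcacdfafaebdcdcbecdddb
  15 |  19 | dcbecdddb
  16 |  17 | dcdcbecdddb
  17 |  25 | ddb
  18 |  24 | dddb
  19 |  10 | dfafaebdcdcbecdddb
  20 |  15 | ebdcdcbecdddb
  21 |  22 | ecdddb
  22 |   2 | efbbdcacdfafaebdcdcbecdddb
  23 |   0 | efefbbdcacdfafaebdcdcbecdddb
  24 |  13 | faebdcdcbecdddb
  25 |  11 | fafaebdcdcbecdddb
  26 |   3 | fbbdcacdfafaebdcdcbecdddb
  27 |   1 | fefbbdcacdfafaebdcdcbecdddb

SA = [8, 14, 12, 27, 4, 5, 16, 21, 7, 20, 18, 23, 9, 26, 6, 19, 17, 25, 24, 10, 15, 22, 2, 0, 13, 11, 3, 1]
i: (SA[i-1],SA[i]) lcp shared
  1: (8,14) 1 'a'
  2: (14,12) 1 'a'
  3: (12,27) 0 ''
  4: (27,4) 1 'b'
  5: (4,5) 1 'b'
  6: (5,16) 3 'bdc'
  7: (16,21) 1 'b'
  8: (21,7) 0 ''
  9: (7,20) 1 'c'
  10: (20,18) 1 'c'
  11: (18,23) 2 'cd'
  12: (23,9) 2 'cd'
  13: (9,26) 0 ''
  14: (26,6) 1 'd'
  15: (6,19) 2 'dc'
  16: (19,17) 2 'dc'
  17: (17,25) 1 'd'
  18: (25,24) 2 'dd'
  19: (24,10) 1 'd'
  20: (10,15) 0 ''
  21: (15,22) 1 'e'
  22: (22,2) 1 'e'
  23: (2,0) 2 'ef'
  24: (0,13) 0 ''
  25: (13,11) 2 'fa'
  26: (11,3) 1 'f'
  27: (3,1) 1 'f'

n(n+1)/2 = 28·29/2 = 406
Σ LCP = 0 + 1 + 1 + 0 + 1 + 1 + 3 + 1 + 0 + 1 + 1 + 2 + 2 + 0 + 1 + 2 + 2 + 1 + 2 + 1 + 0 + 1 + 1 + 2 + 0 + 2 + 1 + 1 = 31
distinct = 406 − 31 = 375

375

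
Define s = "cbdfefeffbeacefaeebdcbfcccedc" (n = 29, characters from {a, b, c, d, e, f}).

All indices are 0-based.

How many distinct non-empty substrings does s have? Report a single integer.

403

sorted suffixes:
  #0 SA[0]=11  'acefaeebdcbfcccedc'
  #1 SA[1]=15  'aeebdcbfcccedc'
  #2 SA[2]=18  'bdcbfcccedc'
  #3 SA[3]=1  'bdfefeffbeacefaeebdcbfcccedc'
  #4 SA[4]=9  'beacefaeebdcbfcccedc'
  #5 SA[5]=21  'bfcccedc'
  #6 SA[6]=28  'c'
  #7 SA[7]=0  'cbdfefeffbeacefaeebdcbfcccedc'
  #8 SA[8]=20  'cbfcccedc'
  #9 SA[9]=23  'cccedc'
  #10 SA[10]=24  'ccedc'
  #11 SA[11]=25  'cedc'
  #12 SA[12]=12  'cefaeebdcbfcccedc'
  #13 SA[13]=27  'dc'
  #14 SA[14]=19  'dcbfcccedc'
  #15 SA[15]=2  'dfefeffbeacefaeebdcbfcccedc'
  #16 SA[16]=10  'eacefaeebdcbfcccedc'
  #17 SA[17]=17  'ebdcbfcccedc'
  #18 SA[18]=26  'edc'
  #19 SA[19]=16  'eebdcbfcccedc'
  #20 SA[20]=13  'efaeebdcbfcccedc'
  #21 SA[21]=4  'efeffbeacefaeebdcbfcccedc'
  #22 SA[22]=6  'effbeacefaeebdcbfcccedc'
  #23 SA[23]=14  'faeebdcbfcccedc'
  #24 SA[24]=8  'fbeacefaeebdcbfcccedc'
  #25 SA[25]=22  'fcccedc'
  #26 SA[26]=3  'fefeffbeacefaeebdcbfcccedc'
  #27 SA[27]=5  'feffbeacefaeebdcbfcccedc'
  #28 SA[28]=7  'ffbeacefaeebdcbfcccedc'

SA = [11, 15, 18, 1, 9, 21, 28, 0, 20, 23, 24, 25, 12, 27, 19, 2, 10, 17, 26, 16, 13, 4, 6, 14, 8, 22, 3, 5, 7]
i: (SA[i-1],SA[i]) lcp shared
  1: (11,15) 1 'a'
  2: (15,18) 0 ''
  3: (18,1) 2 'bd'
  4: (1,9) 1 'b'
  5: (9,21) 1 'b'
  6: (21,28) 0 ''
  7: (28,0) 1 'c'
  8: (0,20) 2 'cb'
  9: (20,23) 1 'c'
  10: (23,24) 2 'cc'
  11: (24,25) 1 'c'
  12: (25,12) 2 'ce'
  13: (12,27) 0 ''
  14: (27,19) 2 'dc'
  15: (19,2) 1 'd'
  16: (2,10) 0 ''
  17: (10,17) 1 'e'
  18: (17,26) 1 'e'
  19: (26,16) 1 'e'
  20: (16,13) 1 'e'
  21: (13,4) 2 'ef'
  22: (4,6) 2 'ef'
  23: (6,14) 0 ''
  24: (14,8) 1 'f'
  25: (8,22) 1 'f'
  26: (22,3) 1 'f'
  27: (3,5) 3 'fef'
  28: (5,7) 1 'f'

n(n+1)/2 = 29·30/2 = 435
Σ LCP = 0 + 1 + 0 + 2 + 1 + 1 + 0 + 1 + 2 + 1 + 2 + 1 + 2 + 0 + 2 + 1 + 0 + 1 + 1 + 1 + 1 + 2 + 2 + 0 + 1 + 1 + 1 + 3 + 1 = 32
distinct = 435 − 32 = 403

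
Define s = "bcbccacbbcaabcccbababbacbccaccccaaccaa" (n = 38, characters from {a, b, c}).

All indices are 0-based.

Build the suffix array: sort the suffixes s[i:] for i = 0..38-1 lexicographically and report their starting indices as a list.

sorted suffixes:
  #0 SA[0]=37  'a'
  #1 SA[1]=36  'aa'
  #2 SA[2]=10  'aabcccbababbacbccaccccaaccaa'
  #3 SA[3]=32  'aaccaa'
  #4 SA[4]=17  'ababbacbccaccccaaccaa'
  #5 SA[5]=19  'abbacbccaccccaaccaa'
  #6 SA[6]=11  'abcccbababbacbccaccccaaccaa'
  #7 SA[7]=5  'acbbcaabcccbababbacbccaccccaaccaa'
  #8 SA[8]=22  'acbccaccccaaccaa'
  #9 SA[9]=33  'accaa'
  #10 SA[10]=27  'accccaaccaa'
  #11 SA[11]=16  'bababbacbccaccccaaccaa'
  #12 SA[12]=18  'babbacbccaccccaaccaa'
  #13 SA[13]=21  'bacbccaccccaaccaa'
  #14 SA[14]=20  'bbacbccaccccaaccaa'
  #15 SA[15]=7  'bbcaabcccbababbacbccaccccaaccaa'
  #16 SA[16]=8  'bcaabcccbababbacbccaccccaaccaa'
  #17 SA[17]=0  'bcbccacbbcaabcccbababbacbccaccccaaccaa'
  #18 SA[18]=2  'bccacbbcaabcccbababbacbccaccccaaccaa'
  #19 SA[19]=24  'bccaccccaaccaa'
  #20 SA[20]=12  'bcccbababbacbccaccccaaccaa'
  #21 SA[21]=35  'caa'
  #22 SA[22]=9  'caabcccbababbacbccaccccaaccaa'
  #23 SA[23]=31  'caaccaa'
  #24 SA[24]=4  'cacbbcaabcccbababbacbccaccccaaccaa'
  #25 SA[25]=26  'caccccaaccaa'
  #26 SA[26]=15  'cbababbacbccaccccaaccaa'
  #27 SA[27]=6  'cbbcaabcccbababbacbccaccccaaccaa'
  #28 SA[28]=1  'cbccacbbcaabcccbababbacbccaccccaaccaa'
  #29 SA[29]=23  'cbccaccccaaccaa'
  #30 SA[30]=34  'ccaa'
  #31 SA[31]=30  'ccaaccaa'
  #32 SA[32]=3  'ccacbbcaabcccbababbacbccaccccaaccaa'
  #33 SA[33]=25  'ccaccccaaccaa'
  #34 SA[34]=14  'ccbababbacbccaccccaaccaa'
  #35 SA[35]=29  'cccaaccaa'
  #36 SA[36]=13  'cccbababbacbccaccccaaccaa'
  #37 SA[37]=28  'ccccaaccaa'

[37, 36, 10, 32, 17, 19, 11, 5, 22, 33, 27, 16, 18, 21, 20, 7, 8, 0, 2, 24, 12, 35, 9, 31, 4, 26, 15, 6, 1, 23, 34, 30, 3, 25, 14, 29, 13, 28]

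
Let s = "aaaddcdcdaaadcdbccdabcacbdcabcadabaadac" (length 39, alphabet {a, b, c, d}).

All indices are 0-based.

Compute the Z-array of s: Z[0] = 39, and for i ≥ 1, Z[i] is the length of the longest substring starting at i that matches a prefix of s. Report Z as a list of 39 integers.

[39, 2, 1, 0, 0, 0, 0, 0, 0, 4, 2, 1, 0, 0, 0, 0, 0, 0, 0, 1, 0, 0, 1, 0, 0, 0, 0, 1, 0, 0, 1, 0, 1, 0, 2, 1, 0, 1, 0]

Z[0]=39
i=1: outside box; Z[1]=2 scan→box=[1,3)
i=2: min(r-i=1, Z[1]=2)=1; Z[2]=1
i=3: outside box; Z[3]=0
i=4: outside box; Z[4]=0
i=5: outside box; Z[5]=0
i=6: outside box; Z[6]=0
i=7: outside box; Z[7]=0
i=8: outside box; Z[8]=0
i=9: outside box; Z[9]=4 scan→box=[9,13)
i=10: min(r-i=3, Z[1]=2)=2; Z[10]=2
i=11: min(r-i=2, Z[2]=1)=1; Z[11]=1
i=12: min(r-i=1, Z[3]=0)=0; Z[12]=0
i=13: outside box; Z[13]=0
i=14: outside box; Z[14]=0
i=15: outside box; Z[15]=0
i=16: outside box; Z[16]=0
i=17: outside box; Z[17]=0
i=18: outside box; Z[18]=0
i=19: outside box; Z[19]=1 scan→box=[19,20)
i=20: outside box; Z[20]=0
i=21: outside box; Z[21]=0
i=22: outside box; Z[22]=1 scan→box=[22,23)
i=23: outside box; Z[23]=0
i=24: outside box; Z[24]=0
i=25: outside box; Z[25]=0
i=26: outside box; Z[26]=0
i=27: outside box; Z[27]=1 scan→box=[27,28)
i=28: outside box; Z[28]=0
i=29: outside box; Z[29]=0
i=30: outside box; Z[30]=1 scan→box=[30,31)
i=31: outside box; Z[31]=0
i=32: outside box; Z[32]=1 scan→box=[32,33)
i=33: outside box; Z[33]=0
i=34: outside box; Z[34]=2 scan→box=[34,36)
i=35: min(r-i=1, Z[1]=2)=1; Z[35]=1
i=36: outside box; Z[36]=0
i=37: outside box; Z[37]=1 scan→box=[37,38)
i=38: outside box; Z[38]=0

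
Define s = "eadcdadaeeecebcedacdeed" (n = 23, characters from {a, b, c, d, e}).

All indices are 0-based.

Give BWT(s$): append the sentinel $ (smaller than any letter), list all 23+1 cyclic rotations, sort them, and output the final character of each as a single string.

rank  rotation                  last
    0  $eadcdadaeeecebcedacdeed  d
    1  acdeed$eadcdadaeeecebced  d
    2  adaeeecebcedacdeed$eadcd  d
    3  adcdadaeeecebcedacdeed$e  e
    4  aeeecebcedacdeed$eadcdad  d
    5  bcedacdeed$eadcdadaeeece  e
    6  cdadaeeecebcedacdeed$ead  d
    7  cdeed$eadcdadaeeecebceda  a
    8  cebcedacdeed$eadcdadaeee  e
    9  cedacdeed$eadcdadaeeeceb  b
   10  d$eadcdadaeeecebcedacdee  e
   11  dacdeed$eadcdadaeeecebce  e
   12  dadaeeecebcedacdeed$eadc  c
   13  daeeecebcedacdeed$eadcda  a
   14  dcdadaeeecebcedacdeed$ea  a
   15  deed$eadcdadaeeecebcedac  c
   16  eadcdadaeeecebcedacdeed$  $
   17  ebcedacdeed$eadcdadaeeec  c
   18  ecebcedacdeed$eadcdadaee  e
   19  ed$eadcdadaeeecebcedacde  e
   20  edacdeed$eadcdadaeeecebc  c
   21  eecebcedacdeed$eadcdadae  e
   22  eed$eadcdadaeeecebcedacd  d
   23  eeecebcedacdeed$eadcdada  a

dddededaebeecaac$ceeceda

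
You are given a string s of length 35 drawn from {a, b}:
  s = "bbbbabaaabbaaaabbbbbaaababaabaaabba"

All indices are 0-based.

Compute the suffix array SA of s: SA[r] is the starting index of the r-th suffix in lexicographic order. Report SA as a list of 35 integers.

[34, 11, 20, 29, 6, 12, 26, 21, 30, 7, 13, 27, 4, 24, 22, 31, 8, 14, 33, 10, 19, 28, 5, 25, 3, 23, 32, 9, 18, 2, 17, 1, 16, 0, 15]

rank | idx | suffix
   0 |  34 | a
   1 |  11 | aaaabbbbbaaababaabaaabba
   2 |  20 | aaababaabaaabba
   3 |  29 | aaabba
   4 |   6 | aaabbaaaabbbbbaaababaabaaabba
   5 |  12 | aaabbbbbaaababaabaaabba
   6 |  26 | aabaaabba
   7 |  21 | aababaabaaabba
   8 |  30 | aabba
   9 |   7 | aabbaaaabbbbbaaababaabaaabba
  10 |  13 | aabbbbbaaababaabaaabba
  11 |  27 | abaaabba
  12 |   4 | abaaabbaaaabbbbbaaababaabaaabba
  13 |  24 | abaabaaabba
  14 |  22 | ababaabaaabba
  15 |  31 | abba
  16 |   8 | abbaaaabbbbbaaababaabaaabba
  17 |  14 | abbbbbaaababaabaaabba
  18 |  33 | ba
  19 |  10 | baaaabbbbbaaababaabaaabba
  20 |  19 | baaababaabaaabba
  21 |  28 | baaabba
  22 |   5 | baaabbaaaabbbbbaaababaabaaabba
  23 |  25 | baabaaabba
  24 |   3 | babaaabbaaaabbbbbaaababaabaaabba
  25 |  23 | babaabaaabba
  26 |  32 | bba
  27 |   9 | bbaaaabbbbbaaababaabaaabba
  28 |  18 | bbaaababaabaaabba
  29 |   2 | bbabaaabbaaaabbbbbaaababaabaaabba
  30 |  17 | bbbaaababaabaaabba
  31 |   1 | bbbabaaabbaaaabbbbbaaababaabaaabba
  32 |  16 | bbbbaaababaabaaabba
  33 |   0 | bbbbabaaabbaaaabbbbbaaababaabaaabba
  34 |  15 | bbbbbaaababaabaaabba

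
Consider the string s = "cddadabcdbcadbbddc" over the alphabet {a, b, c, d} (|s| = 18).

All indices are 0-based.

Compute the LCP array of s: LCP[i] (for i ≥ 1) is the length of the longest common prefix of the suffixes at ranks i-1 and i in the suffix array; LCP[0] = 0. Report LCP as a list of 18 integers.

[0, 1, 2, 0, 1, 2, 1, 0, 1, 1, 2, 0, 2, 1, 2, 1, 1, 2]

rank→(start, suffix):
  0 → (5, 'abcdbcadbbddc')
  1 → (3, 'adabcdbcadbbddc')
  2 → (11, 'adbbddc')
  3 → (13, 'bbddc')
  4 → (9, 'bcadbbddc')
  5 → (6, 'bcdbcadbbddc')
  6 → (14, 'bddc')
  7 → (17, 'c')
  8 → (10, 'cadbbddc')
  9 → (7, 'cdbcadbbddc')
  10 → (0, 'cddadabcdbcadbbddc')
  11 → (4, 'dabcdbcadbbddc')
  12 → (2, 'dadabcdbcadbbddc')
  13 → (12, 'dbbddc')
  14 → (8, 'dbcadbbddc')
  15 → (16, 'dc')
  16 → (1, 'ddadabcdbcadbbddc')
  17 → (15, 'ddc')

SA = [5, 3, 11, 13, 9, 6, 14, 17, 10, 7, 0, 4, 2, 12, 8, 16, 1, 15]
i: (SA[i-1],SA[i]) lcp shared
  1: (5,3) 1 'a'
  2: (3,11) 2 'ad'
  3: (11,13) 0 ''
  4: (13,9) 1 'b'
  5: (9,6) 2 'bc'
  6: (6,14) 1 'b'
  7: (14,17) 0 ''
  8: (17,10) 1 'c'
  9: (10,7) 1 'c'
  10: (7,0) 2 'cd'
  11: (0,4) 0 ''
  12: (4,2) 2 'da'
  13: (2,12) 1 'd'
  14: (12,8) 2 'db'
  15: (8,16) 1 'd'
  16: (16,1) 1 'd'
  17: (1,15) 2 'dd'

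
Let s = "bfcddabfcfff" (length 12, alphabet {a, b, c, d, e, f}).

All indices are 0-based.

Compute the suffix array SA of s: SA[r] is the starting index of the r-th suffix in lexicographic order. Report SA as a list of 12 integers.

[5, 0, 6, 2, 8, 4, 3, 11, 1, 7, 10, 9]

rank→(start, suffix):
  0 → (5, 'abfcfff')
  1 → (0, 'bfcddabfcfff')
  2 → (6, 'bfcfff')
  3 → (2, 'cddabfcfff')
  4 → (8, 'cfff')
  5 → (4, 'dabfcfff')
  6 → (3, 'ddabfcfff')
  7 → (11, 'f')
  8 → (1, 'fcddabfcfff')
  9 → (7, 'fcfff')
  10 → (10, 'ff')
  11 → (9, 'fff')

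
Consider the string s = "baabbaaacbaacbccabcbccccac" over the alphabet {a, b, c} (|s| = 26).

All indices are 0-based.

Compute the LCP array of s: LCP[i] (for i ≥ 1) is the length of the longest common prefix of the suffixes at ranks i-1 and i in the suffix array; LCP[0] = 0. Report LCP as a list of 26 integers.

rank→(start, suffix):
  0 → (5, 'aaacbaacbccabcbccccac')
  1 → (1, 'aabbaaacbaacbccabcbccccac')
  2 → (6, 'aacbaacbccabcbccccac')
  3 → (10, 'aacbccabcbccccac')
  4 → (2, 'abbaaacbaacbccabcbccccac')
  5 → (16, 'abcbccccac')
  6 → (24, 'ac')
  7 → (7, 'acbaacbccabcbccccac')
  8 → (11, 'acbccabcbccccac')
  9 → (4, 'baaacbaacbccabcbccccac')
  10 → (0, 'baabbaaacbaacbccabcbccccac')
  11 → (9, 'baacbccabcbccccac')
  12 → (3, 'bbaaacbaacbccabcbccccac')
  13 → (17, 'bcbccccac')
  14 → (13, 'bccabcbccccac')
  15 → (19, 'bccccac')
  16 → (25, 'c')
  17 → (15, 'cabcbccccac')
  18 → (23, 'cac')
  19 → (8, 'cbaacbccabcbccccac')
  20 → (12, 'cbccabcbccccac')
  21 → (18, 'cbccccac')
  22 → (14, 'ccabcbccccac')
  23 → (22, 'ccac')
  24 → (21, 'cccac')
  25 → (20, 'ccccac')

SA = [5, 1, 6, 10, 2, 16, 24, 7, 11, 4, 0, 9, 3, 17, 13, 19, 25, 15, 23, 8, 12, 18, 14, 22, 21, 20]
i: (SA[i-1],SA[i]) lcp shared
  1: (5,1) 2 'aa'
  2: (1,6) 2 'aa'
  3: (6,10) 4 'aacb'
  4: (10,2) 1 'a'
  5: (2,16) 2 'ab'
  6: (16,24) 1 'a'
  7: (24,7) 2 'ac'
  8: (7,11) 3 'acb'
  9: (11,4) 0 ''
  10: (4,0) 3 'baa'
  11: (0,9) 3 'baa'
  12: (9,3) 1 'b'
  13: (3,17) 1 'b'
  14: (17,13) 2 'bc'
  15: (13,19) 3 'bcc'
  16: (19,25) 0 ''
  17: (25,15) 1 'c'
  18: (15,23) 2 'ca'
  19: (23,8) 1 'c'
  20: (8,12) 2 'cb'
  21: (12,18) 4 'cbcc'
  22: (18,14) 1 'c'
  23: (14,22) 3 'cca'
  24: (22,21) 2 'cc'
  25: (21,20) 3 'ccc'

[0, 2, 2, 4, 1, 2, 1, 2, 3, 0, 3, 3, 1, 1, 2, 3, 0, 1, 2, 1, 2, 4, 1, 3, 2, 3]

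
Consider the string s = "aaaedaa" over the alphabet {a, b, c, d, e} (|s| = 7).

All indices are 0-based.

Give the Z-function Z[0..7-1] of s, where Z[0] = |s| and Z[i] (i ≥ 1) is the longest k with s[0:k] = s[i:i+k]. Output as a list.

[7, 2, 1, 0, 0, 2, 1]

Z[0]=7
i=1: outside box; Z[1]=2 extend→box=[1,3)
i=2: min(r-i=1, Z[1]=2)=1; Z[2]=1
i=3: outside box; Z[3]=0
i=4: outside box; Z[4]=0
i=5: outside box; Z[5]=2 extend→box=[5,7)
i=6: min(r-i=1, Z[1]=2)=1; Z[6]=1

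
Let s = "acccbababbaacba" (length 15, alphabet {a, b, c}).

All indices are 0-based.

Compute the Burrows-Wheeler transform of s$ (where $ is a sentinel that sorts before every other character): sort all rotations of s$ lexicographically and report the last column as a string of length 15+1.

rank  rotation          last
    0  $acccbababbaacba  a
    1  a$acccbababbaacb  b
    2  aacba$acccbababb  b
    3  ababbaacba$acccb  b
    4  abbaacba$acccbab  b
    5  acba$acccbababba  a
    6  acccbababbaacba$  $
    7  ba$acccbababbaac  c
    8  baacba$acccbabab  b
    9  bababbaacba$accc  c
   10  babbaacba$acccba  a
   11  bbaacba$acccbaba  a
   12  cba$acccbababbaa  a
   13  cbababbaacba$acc  c
   14  ccbababbaacba$ac  c
   15  cccbababbaacba$a  a

abbbba$cbcaaacca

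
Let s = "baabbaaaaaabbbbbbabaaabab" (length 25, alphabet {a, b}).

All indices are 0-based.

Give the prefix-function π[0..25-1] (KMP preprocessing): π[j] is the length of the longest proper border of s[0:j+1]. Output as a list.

[0, 0, 0, 1, 1, 2, 3, 0, 0, 0, 0, 1, 1, 1, 1, 1, 1, 2, 1, 2, 3, 0, 1, 2, 1]

π[0] = 0
j=1 s[j]='a': π[1]=0 (border '')
j=2 s[j]='a': π[2]=0 (border '')
j=3 s[j]='b': π[3]=1 (border 'b')
j=4 s[j]='b': k: 1→0; π[4]=1 (border 'b')
j=5 s[j]='a': π[5]=2 (border 'ba')
j=6 s[j]='a': π[6]=3 (border 'baa')
j=7 s[j]='a': k: 3→0; π[7]=0 (border '')
j=8 s[j]='a': π[8]=0 (border '')
j=9 s[j]='a': π[9]=0 (border '')
j=10 s[j]='a': π[10]=0 (border '')
j=11 s[j]='b': π[11]=1 (border 'b')
j=12 s[j]='b': k: 1→0; π[12]=1 (border 'b')
j=13 s[j]='b': k: 1→0; π[13]=1 (border 'b')
j=14 s[j]='b': k: 1→0; π[14]=1 (border 'b')
j=15 s[j]='b': k: 1→0; π[15]=1 (border 'b')
j=16 s[j]='b': k: 1→0; π[16]=1 (border 'b')
j=17 s[j]='a': π[17]=2 (border 'ba')
j=18 s[j]='b': k: 2→0; π[18]=1 (border 'b')
j=19 s[j]='a': π[19]=2 (border 'ba')
j=20 s[j]='a': π[20]=3 (border 'baa')
j=21 s[j]='a': k: 3→0; π[21]=0 (border '')
j=22 s[j]='b': π[22]=1 (border 'b')
j=23 s[j]='a': π[23]=2 (border 'ba')
j=24 s[j]='b': k: 2→0; π[24]=1 (border 'b')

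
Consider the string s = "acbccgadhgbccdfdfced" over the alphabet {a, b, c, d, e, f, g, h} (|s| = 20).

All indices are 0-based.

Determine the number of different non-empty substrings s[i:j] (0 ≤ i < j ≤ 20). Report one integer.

rank→(start, suffix):
  0 → (0, 'acbccgadhgbccdfdfced')
  1 → (6, 'adhgbccdfdfced')
  2 → (10, 'bccdfdfced')
  3 → (2, 'bccgadhgbccdfdfced')
  4 → (1, 'cbccgadhgbccdfdfced')
  5 → (11, 'ccdfdfced')
  6 → (3, 'ccgadhgbccdfdfced')
  7 → (12, 'cdfdfced')
  8 → (17, 'ced')
  9 → (4, 'cgadhgbccdfdfced')
  10 → (19, 'd')
  11 → (15, 'dfced')
  12 → (13, 'dfdfced')
  13 → (7, 'dhgbccdfdfced')
  14 → (18, 'ed')
  15 → (16, 'fced')
  16 → (14, 'fdfced')
  17 → (5, 'gadhgbccdfdfced')
  18 → (9, 'gbccdfdfced')
  19 → (8, 'hgbccdfdfced')

SA = [0, 6, 10, 2, 1, 11, 3, 12, 17, 4, 19, 15, 13, 7, 18, 16, 14, 5, 9, 8]
i: (SA[i-1],SA[i]) lcp shared
  1: (0,6) 1 'a'
  2: (6,10) 0 ''
  3: (10,2) 3 'bcc'
  4: (2,1) 0 ''
  5: (1,11) 1 'c'
  6: (11,3) 2 'cc'
  7: (3,12) 1 'c'
  8: (12,17) 1 'c'
  9: (17,4) 1 'c'
  10: (4,19) 0 ''
  11: (19,15) 1 'd'
  12: (15,13) 2 'df'
  13: (13,7) 1 'd'
  14: (7,18) 0 ''
  15: (18,16) 0 ''
  16: (16,14) 1 'f'
  17: (14,5) 0 ''
  18: (5,9) 1 'g'
  19: (9,8) 0 ''

n(n+1)/2 = 20·21/2 = 210
Σ LCP = 0 + 1 + 0 + 3 + 0 + 1 + 2 + 1 + 1 + 1 + 0 + 1 + 2 + 1 + 0 + 0 + 1 + 0 + 1 + 0 = 16
distinct = 210 − 16 = 194

194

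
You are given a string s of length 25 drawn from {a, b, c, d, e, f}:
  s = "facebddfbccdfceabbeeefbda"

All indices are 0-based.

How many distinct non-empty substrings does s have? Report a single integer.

rank→(start, suffix):
  0 → (24, 'a')
  1 → (15, 'abbeeefbda')
  2 → (1, 'acebddfbccdfceabbeeefbda')
  3 → (16, 'bbeeefbda')
  4 → (8, 'bccdfceabbeeefbda')
  5 → (22, 'bda')
  6 → (4, 'bddfbccdfceabbeeefbda')
  7 → (17, 'beeefbda')
  8 → (9, 'ccdfceabbeeefbda')
  9 → (10, 'cdfceabbeeefbda')
  10 → (13, 'ceabbeeefbda')
  11 → (2, 'cebddfbccdfceabbeeefbda')
  12 → (23, 'da')
  13 → (5, 'ddfbccdfceabbeeefbda')
  14 → (6, 'dfbccdfceabbeeefbda')
  15 → (11, 'dfceabbeeefbda')
  16 → (14, 'eabbeeefbda')
  17 → (3, 'ebddfbccdfceabbeeefbda')
  18 → (18, 'eeefbda')
  19 → (19, 'eefbda')
  20 → (20, 'efbda')
  21 → (0, 'facebddfbccdfceabbeeefbda')
  22 → (7, 'fbccdfceabbeeefbda')
  23 → (21, 'fbda')
  24 → (12, 'fceabbeeefbda')

SA = [24, 15, 1, 16, 8, 22, 4, 17, 9, 10, 13, 2, 23, 5, 6, 11, 14, 3, 18, 19, 20, 0, 7, 21, 12]
[i] adj suffixes → lcp
  [1] 24/15 → 1 ('a')
  [2] 15/1 → 1 ('a')
  [3] 1/16 → 0 ('')
  [4] 16/8 → 1 ('b')
  [5] 8/22 → 1 ('b')
  [6] 22/4 → 2 ('bd')
  [7] 4/17 → 1 ('b')
  [8] 17/9 → 0 ('')
  [9] 9/10 → 1 ('c')
  [10] 10/13 → 1 ('c')
  [11] 13/2 → 2 ('ce')
  [12] 2/23 → 0 ('')
  [13] 23/5 → 1 ('d')
  [14] 5/6 → 1 ('d')
  [15] 6/11 → 2 ('df')
  [16] 11/14 → 0 ('')
  [17] 14/3 → 1 ('e')
  [18] 3/18 → 1 ('e')
  [19] 18/19 → 2 ('ee')
  [20] 19/20 → 1 ('e')
  [21] 20/0 → 0 ('')
  [22] 0/7 → 1 ('f')
  [23] 7/21 → 2 ('fb')
  [24] 21/12 → 1 ('f')

n(n+1)/2 = 25·26/2 = 325
Σ LCP = 0 + 1 + 1 + 0 + 1 + 1 + 2 + 1 + 0 + 1 + 1 + 2 + 0 + 1 + 1 + 2 + 0 + 1 + 1 + 2 + 1 + 0 + 1 + 2 + 1 = 24
distinct = 325 − 24 = 301

301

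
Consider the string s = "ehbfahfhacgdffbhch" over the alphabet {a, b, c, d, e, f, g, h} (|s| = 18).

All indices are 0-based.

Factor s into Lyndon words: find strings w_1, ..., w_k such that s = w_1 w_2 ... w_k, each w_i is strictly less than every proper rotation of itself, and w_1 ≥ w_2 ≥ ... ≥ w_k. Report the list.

emit factor 1: 'eh' (i=0, period=2)
emit factor 2: 'bf' (i=2, period=2)
emit factor 3: 'ahfh' (i=4, period=4)
emit factor 4: 'acgdffbhch' (i=8, period=10)

["eh", "bf", "ahfh", "acgdffbhch"]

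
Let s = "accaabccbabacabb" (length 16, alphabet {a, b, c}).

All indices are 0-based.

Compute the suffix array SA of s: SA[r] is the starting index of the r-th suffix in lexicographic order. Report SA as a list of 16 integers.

sorted suffixes:
  #0 SA[0]=3  'aabccbabacabb'
  #1 SA[1]=9  'abacabb'
  #2 SA[2]=13  'abb'
  #3 SA[3]=4  'abccbabacabb'
  #4 SA[4]=11  'acabb'
  #5 SA[5]=0  'accaabccbabacabb'
  #6 SA[6]=15  'b'
  #7 SA[7]=8  'babacabb'
  #8 SA[8]=10  'bacabb'
  #9 SA[9]=14  'bb'
  #10 SA[10]=5  'bccbabacabb'
  #11 SA[11]=2  'caabccbabacabb'
  #12 SA[12]=12  'cabb'
  #13 SA[13]=7  'cbabacabb'
  #14 SA[14]=1  'ccaabccbabacabb'
  #15 SA[15]=6  'ccbabacabb'

[3, 9, 13, 4, 11, 0, 15, 8, 10, 14, 5, 2, 12, 7, 1, 6]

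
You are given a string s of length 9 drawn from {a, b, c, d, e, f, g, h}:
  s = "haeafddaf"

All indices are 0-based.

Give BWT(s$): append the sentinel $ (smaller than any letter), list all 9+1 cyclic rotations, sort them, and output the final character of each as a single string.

rank  rotation    last
    0  $haeafddaf  f
    1  aeafddaf$h  h
    2  af$haeafdd  d
    3  afddaf$hae  e
    4  daf$haeafd  d
    5  ddaf$haeaf  f
    6  eafddaf$ha  a
    7  f$haeafdda  a
    8  fddaf$haea  a
    9  haeafddaf$  $

fhdedfaaa$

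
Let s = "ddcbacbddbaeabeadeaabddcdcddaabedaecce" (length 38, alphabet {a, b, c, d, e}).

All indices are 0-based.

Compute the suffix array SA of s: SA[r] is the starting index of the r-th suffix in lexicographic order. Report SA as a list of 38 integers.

rank | idx | suffix
   0 |  18 | aabddcdcddaabedaecce
   1 |  28 | aabedaecce
   2 |  19 | abddcdcddaabedaecce
   3 |  12 | abeadeaabddcdcddaabedaecce
   4 |  29 | abedaecce
   5 |   4 | acbddbaeabeadeaabddcdcddaabedaecce
   6 |  15 | adeaabddcdcddaabedaecce
   7 |  10 | aeabeadeaabddcdcddaabedaecce
   8 |  33 | aecce
   9 |   3 | bacbddbaeabeadeaabddcdcddaabedaecce
  10 |   9 | baeabeadeaabddcdcddaabedaecce
  11 |   6 | bddbaeabeadeaabddcdcddaabedaecce
  12 |  20 | bddcdcddaabedaecce
  13 |  13 | beadeaabddcdcddaabedaecce
  14 |  30 | bedaecce
  15 |   2 | cbacbddbaeabeadeaabddcdcddaabedaecce
  16 |   5 | cbddbaeabeadeaabddcdcddaabedaecce
  17 |  35 | cce
  18 |  23 | cdcddaabedaecce
  19 |  25 | cddaabedaecce
  20 |  36 | ce
  21 |  27 | daabedaecce
  22 |  32 | daecce
  23 |   8 | dbaeabeadeaabddcdcddaabedaecce
  24 |   1 | dcbacbddbaeabeadeaabddcdcddaabedaecce
  25 |  22 | dcdcddaabedaecce
  26 |  24 | dcddaabedaecce
  27 |  26 | ddaabedaecce
  28 |   7 | ddbaeabeadeaabddcdcddaabedaecce
  29 |   0 | ddcbacbddbaeabeadeaabddcdcddaabedaecce
  30 |  21 | ddcdcddaabedaecce
  31 |  16 | deaabddcdcddaabedaecce
  32 |  37 | e
  33 |  17 | eaabddcdcddaabedaecce
  34 |  11 | eabeadeaabddcdcddaabedaecce
  35 |  14 | eadeaabddcdcddaabedaecce
  36 |  34 | ecce
  37 |  31 | edaecce

[18, 28, 19, 12, 29, 4, 15, 10, 33, 3, 9, 6, 20, 13, 30, 2, 5, 35, 23, 25, 36, 27, 32, 8, 1, 22, 24, 26, 7, 0, 21, 16, 37, 17, 11, 14, 34, 31]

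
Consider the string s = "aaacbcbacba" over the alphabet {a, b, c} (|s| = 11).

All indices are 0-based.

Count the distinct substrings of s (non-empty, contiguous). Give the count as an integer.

51

sorted suffixes:
  #0 SA[0]=10  'a'
  #1 SA[1]=0  'aaacbcbacba'
  #2 SA[2]=1  'aacbcbacba'
  #3 SA[3]=7  'acba'
  #4 SA[4]=2  'acbcbacba'
  #5 SA[5]=9  'ba'
  #6 SA[6]=6  'bacba'
  #7 SA[7]=4  'bcbacba'
  #8 SA[8]=8  'cba'
  #9 SA[9]=5  'cbacba'
  #10 SA[10]=3  'cbcbacba'

SA = [10, 0, 1, 7, 2, 9, 6, 4, 8, 5, 3]
i: (SA[i-1],SA[i]) lcp shared
  1: (10,0) 1 'a'
  2: (0,1) 2 'aa'
  3: (1,7) 1 'a'
  4: (7,2) 3 'acb'
  5: (2,9) 0 ''
  6: (9,6) 2 'ba'
  7: (6,4) 1 'b'
  8: (4,8) 0 ''
  9: (8,5) 3 'cba'
  10: (5,3) 2 'cb'

n(n+1)/2 = 11·12/2 = 66
Σ LCP = 0 + 1 + 2 + 1 + 3 + 0 + 2 + 1 + 0 + 3 + 2 = 15
distinct = 66 − 15 = 51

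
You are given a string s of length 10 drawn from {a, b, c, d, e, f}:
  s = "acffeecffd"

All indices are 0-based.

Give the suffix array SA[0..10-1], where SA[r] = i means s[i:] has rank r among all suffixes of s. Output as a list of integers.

rank→(start, suffix):
  0 → (0, 'acffeecffd')
  1 → (6, 'cffd')
  2 → (1, 'cffeecffd')
  3 → (9, 'd')
  4 → (5, 'ecffd')
  5 → (4, 'eecffd')
  6 → (8, 'fd')
  7 → (3, 'feecffd')
  8 → (7, 'ffd')
  9 → (2, 'ffeecffd')

[0, 6, 1, 9, 5, 4, 8, 3, 7, 2]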